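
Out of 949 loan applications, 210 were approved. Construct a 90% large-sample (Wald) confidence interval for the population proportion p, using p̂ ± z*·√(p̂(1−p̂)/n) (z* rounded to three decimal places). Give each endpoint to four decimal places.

(0.1991, 0.2435)

p̂ = 210/949 = 0.22129.
Standard error of p̂: √(0.172318/949) = √0.000181579 = 0.013475.
For 90% confidence, z* = 1.645.
Margin of error: 1.645 × 0.013475 = 0.02217.
Interval: 0.22129 ± 0.02217 → (0.1991, 0.2435).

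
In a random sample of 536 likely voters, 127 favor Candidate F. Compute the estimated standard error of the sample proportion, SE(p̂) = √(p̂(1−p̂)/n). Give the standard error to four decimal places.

SE = 0.0184

With x = 127 successes in n = 536, p̂ = 0.23694.
p̂(1−p̂) = 0.180799.
SE = √(0.180799/536) = √0.000337312 = 0.0184.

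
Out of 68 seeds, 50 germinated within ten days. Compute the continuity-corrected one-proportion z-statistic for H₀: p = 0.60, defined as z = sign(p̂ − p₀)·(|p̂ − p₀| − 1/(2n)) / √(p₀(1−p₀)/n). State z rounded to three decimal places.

With x = 50 successes in n = 68, p̂ = 0.73529. p̂ − p₀ = 0.135294.
1/(2n) = 0.007353.
Corrected numerator: |0.135294| − 0.007353 = 0.127941.
SE₀ = √(0.60·0.40/68) = 0.059409.
z = (+)0.127941/0.059409 = 2.154.

z = 2.154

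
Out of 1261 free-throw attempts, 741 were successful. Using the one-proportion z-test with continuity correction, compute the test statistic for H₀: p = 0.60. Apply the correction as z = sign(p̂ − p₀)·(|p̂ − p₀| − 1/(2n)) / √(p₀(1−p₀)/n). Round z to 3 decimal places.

z = -0.868

The sample proportion is 741/1261 = 0.58763. p̂ − p₀ = -0.012371.
1/(2n) = 0.000397.
Corrected numerator: |-0.012371| − 0.000397 = 0.011974.
Null standard error: √(0.60·0.40/1261) = √0.000190325 = 0.013796.
z = −0.011974/0.013796 = -0.868.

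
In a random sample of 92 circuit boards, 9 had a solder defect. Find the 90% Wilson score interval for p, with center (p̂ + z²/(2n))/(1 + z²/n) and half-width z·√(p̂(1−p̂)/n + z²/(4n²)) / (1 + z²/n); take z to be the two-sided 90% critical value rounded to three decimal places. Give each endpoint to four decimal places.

p̂ = 9/92 = 0.09783; z = 1.645, so z² = 2.706025.
1 + z²/n = 1.029413.
Adjusted center: (0.09783 + z²/(2n))/1.029413 = 0.10932.
Radicand: p̂(1−p̂)/n + z²/(4n²) = 0.000959306 + 0.000079927 = 0.001039233.
Half-width = 1.645·√0.001039233/1.029413 = 0.05151.
So the interval runs from 0.0578 to 0.1608.

(0.0578, 0.1608)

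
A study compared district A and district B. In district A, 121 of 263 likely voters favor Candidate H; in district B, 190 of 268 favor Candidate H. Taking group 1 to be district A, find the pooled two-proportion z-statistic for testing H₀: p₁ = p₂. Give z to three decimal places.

z = -5.821

p̂₁ = 121/263 = 0.46008, p̂₂ = 190/268 = 0.70896.
Pooled p̂ = (121+190)/(263+268) = 311/531 = 0.58569.
SE = √[p̂(1−p̂)(1/n₁+1/n₂)] = √[0.58569·0.41431·(1/263+1/268)] ≈ 0.042756.
z = (p̂₁ − p̂₂)/SE = (0.46008 − 0.70896)/0.042756 = -0.24888/0.042756 = -5.821.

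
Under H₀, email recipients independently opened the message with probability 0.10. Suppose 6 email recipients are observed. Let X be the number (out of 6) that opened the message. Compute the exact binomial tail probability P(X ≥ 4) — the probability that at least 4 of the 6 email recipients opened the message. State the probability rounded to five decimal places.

X ~ Binomial(n=6, p=0.10).
P(X ≥ 4) = C(6,4)·0.10^4·0.90^2 + C(6,5)·0.10^5·0.90^1 + C(6,6)·0.10^6·0.90^0.
= 0.001215 + 0.000054 + 0.000001 = 0.00127.

P = 0.00127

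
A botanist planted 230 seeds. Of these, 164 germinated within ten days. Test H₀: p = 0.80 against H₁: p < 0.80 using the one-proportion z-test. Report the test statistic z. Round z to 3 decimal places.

With x = 164 successes in n = 230, p̂ = 0.71304.
Under H₀, SE = √(p₀(1−p₀)/n) = √(0.80·0.20/230) = √0.000695652 = 0.026375.
z = (0.71304 − 0.80)/0.026375 = -0.08696/0.026375 = -3.297.

z = -3.297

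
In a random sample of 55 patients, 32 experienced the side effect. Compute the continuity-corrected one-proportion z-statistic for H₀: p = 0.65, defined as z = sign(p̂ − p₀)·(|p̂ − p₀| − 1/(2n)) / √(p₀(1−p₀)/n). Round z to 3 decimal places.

Sample proportion p̂ = 32/55 = 0.58182. p̂ − p₀ = -0.068182.
Continuity correction 1/(2n) = 1/110 = 0.009091.
Corrected numerator: |-0.068182| − 0.009091 = 0.059091.
Under H₀, SE = √(p₀(1−p₀)/n) = √(0.65·0.35/55) = √0.004136364 = 0.064315.
z = −0.059091/0.064315 = -0.919.

z = -0.919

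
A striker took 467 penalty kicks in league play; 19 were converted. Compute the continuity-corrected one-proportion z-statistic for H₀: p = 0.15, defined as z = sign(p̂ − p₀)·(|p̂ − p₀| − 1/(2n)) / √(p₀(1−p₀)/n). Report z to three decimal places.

z = -6.551

The sample proportion is 19/467 = 0.04069. p̂ − p₀ = -0.109315.
1/(2n) = 0.001071.
Corrected numerator: |-0.109315| − 0.001071 = 0.108244.
SE₀ = √(0.15·0.85/467) = 0.016523.
z = (−)0.108244/0.016523 = -6.551.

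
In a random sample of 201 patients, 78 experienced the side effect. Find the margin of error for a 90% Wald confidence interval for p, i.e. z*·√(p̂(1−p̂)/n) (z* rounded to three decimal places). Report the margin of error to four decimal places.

p̂ = 78/201 = 0.38806.
SE(p̂) = √(0.38806·0.61194/201) = 0.034372.
For 90% confidence, z* = 1.645.
ME = 1.645·0.034372 = 0.0565.

ME = 0.0565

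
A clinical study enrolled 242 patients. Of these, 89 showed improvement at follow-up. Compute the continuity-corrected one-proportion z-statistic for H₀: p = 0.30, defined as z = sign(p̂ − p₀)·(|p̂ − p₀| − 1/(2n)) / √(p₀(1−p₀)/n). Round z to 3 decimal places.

With x = 89 successes in n = 242, p̂ = 0.36777. p̂ − p₀ = 0.067769.
Continuity correction 1/(2n) = 1/484 = 0.002066.
Corrected numerator: |0.067769| − 0.002066 = 0.065703.
Under H₀, SE = √(p₀(1−p₀)/n) = √(0.30·0.70/242) = √0.000867769 = 0.029458.
z = (+)0.065703/0.029458 = 2.230.

z = 2.230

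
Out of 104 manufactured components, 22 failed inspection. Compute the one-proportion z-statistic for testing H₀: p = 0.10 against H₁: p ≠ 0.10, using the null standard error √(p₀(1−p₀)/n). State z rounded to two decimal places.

p̂ = 22/104 = 0.21154.
Null standard error: √(0.10·0.90/104) = √0.000865385 = 0.029417.
Test statistic: z = 0.11154/0.029417 = 3.79.

z = 3.79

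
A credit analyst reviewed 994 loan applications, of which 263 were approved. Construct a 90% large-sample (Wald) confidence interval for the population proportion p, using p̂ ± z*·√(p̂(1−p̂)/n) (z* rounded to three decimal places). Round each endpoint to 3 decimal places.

The sample proportion is 263/994 = 0.26459.
SE(p̂) = √(0.26459·0.73541/994) = 0.013991.
z* = 1.645 at the 90% level.
Margin of error: 1.645 × 0.013991 = 0.02302.
Interval: 0.26459 ± 0.02302 → (0.242, 0.288).

(0.242, 0.288)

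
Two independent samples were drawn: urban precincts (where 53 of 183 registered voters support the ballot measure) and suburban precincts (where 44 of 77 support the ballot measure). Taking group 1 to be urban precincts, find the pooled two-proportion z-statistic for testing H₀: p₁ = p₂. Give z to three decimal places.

p̂₁ = 53/183 = 0.28962, p̂₂ = 44/77 = 0.57143.
Pooled p̂ = (53+44)/(183+77) = 97/260 = 0.37308.
Pooled SE = √[0.2338905·0.01845149] ≈ 0.065693.
z = -0.28181/0.065693 = -4.290.

z = -4.290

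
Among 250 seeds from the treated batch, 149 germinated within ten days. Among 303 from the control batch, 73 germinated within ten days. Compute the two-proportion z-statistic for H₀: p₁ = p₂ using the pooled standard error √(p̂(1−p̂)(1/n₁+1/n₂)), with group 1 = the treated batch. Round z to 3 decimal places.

z = 8.478

Sample proportions: p̂₁ = 149/250 = 0.59600 and p̂₂ = 73/303 = 0.24092.
Pooling: p̂ = 222/553 = 0.40145.
Pooled SE = √[0.2402872·0.00730033] ≈ 0.041883.
z = (p̂₁ − p̂₂)/SE = (0.59600 − 0.24092)/0.041883 = 0.35508/0.041883 = 8.478.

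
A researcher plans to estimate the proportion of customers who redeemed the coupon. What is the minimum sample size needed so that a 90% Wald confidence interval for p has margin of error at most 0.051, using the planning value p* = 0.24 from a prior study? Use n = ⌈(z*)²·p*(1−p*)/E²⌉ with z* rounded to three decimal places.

n = 190

The 90% critical value is z* = 1.645.
p*(1−p*) = 0.24·0.76 = 0.1824.
Required n before rounding: 2.706025 × 0.1824 / 0.051² = 189.765.
Rounding up, n = 190.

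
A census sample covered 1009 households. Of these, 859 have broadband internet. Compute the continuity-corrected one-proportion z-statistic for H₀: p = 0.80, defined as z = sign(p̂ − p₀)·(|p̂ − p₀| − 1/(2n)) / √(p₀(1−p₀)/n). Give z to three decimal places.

z = 4.037

The sample proportion is 859/1009 = 0.85134. p̂ − p₀ = 0.051338.
1/(2n) = 0.000496.
Corrected numerator: |0.051338| − 0.000496 = 0.050842.
Null standard error: √(0.80·0.20/1009) = √0.000158573 = 0.012593.
z = +0.050842/0.012593 = 4.037.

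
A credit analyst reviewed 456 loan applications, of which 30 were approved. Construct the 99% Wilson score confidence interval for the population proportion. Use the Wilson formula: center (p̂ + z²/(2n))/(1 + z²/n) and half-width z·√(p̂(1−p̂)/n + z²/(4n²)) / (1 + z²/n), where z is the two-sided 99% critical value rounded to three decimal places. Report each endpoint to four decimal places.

(0.0417, 0.1024)

Here p̂ = 30/456 = 0.06579 and z = 2.576 (z² = 6.635776).
1 + z²/n = 1.014552.
Center = (0.06579 + 0.007276)/1.014552 = 0.07202.
Radicand: p̂(1−p̂)/n + z²/(4n²) = 0.000134783 + 0.000007978 = 0.000142761.
Half-width = 2.576·√0.000142761/1.014552 = 0.03034.
Interval: 0.07202 ± 0.03034 → (0.0417, 0.1024).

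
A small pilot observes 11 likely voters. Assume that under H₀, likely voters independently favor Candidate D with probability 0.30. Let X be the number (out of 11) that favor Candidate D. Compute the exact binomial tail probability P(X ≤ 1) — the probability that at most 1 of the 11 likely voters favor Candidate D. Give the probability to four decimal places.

P = 0.1130

X is binomial with n = 11 and p = 0.30.
P(X ≤ 1) = C(11,0)·0.30^0·0.70^11 + C(11,1)·0.30^1·0.70^10.
= 0.019773 + 0.093217 = 0.1130.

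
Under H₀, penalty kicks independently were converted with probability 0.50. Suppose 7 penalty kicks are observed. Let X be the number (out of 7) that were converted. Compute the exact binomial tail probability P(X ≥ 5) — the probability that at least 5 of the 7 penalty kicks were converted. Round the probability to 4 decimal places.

X is binomial with n = 7 and p = 0.50.
P(X ≥ 5) = C(7,5)·0.50^5·0.50^2 + C(7,6)·0.50^6·0.50^1 + C(7,7)·0.50^7·0.50^0.
= 0.164062 + 0.054688 + 0.007812 = 0.2266.

P = 0.2266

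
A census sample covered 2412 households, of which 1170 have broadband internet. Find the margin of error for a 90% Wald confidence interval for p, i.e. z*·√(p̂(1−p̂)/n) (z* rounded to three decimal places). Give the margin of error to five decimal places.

ME = 0.01674

p̂ = 1170/2412 = 0.48507.
SE(p̂) = √(0.48507·0.51493/2412) = 0.010176.
For 90% confidence, z* = 1.645.
Margin of error = z*·SE = 1.645 × 0.010176 = 0.01674.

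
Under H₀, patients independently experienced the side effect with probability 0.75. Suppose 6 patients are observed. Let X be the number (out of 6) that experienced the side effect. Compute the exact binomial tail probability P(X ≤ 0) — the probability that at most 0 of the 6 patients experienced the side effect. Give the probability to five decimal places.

P = 0.00024

X is binomial with n = 6 and p = 0.75.
P(X ≤ 0) = C(6,0)·0.75^0·0.25^6.
= 0.000244 = 0.00024.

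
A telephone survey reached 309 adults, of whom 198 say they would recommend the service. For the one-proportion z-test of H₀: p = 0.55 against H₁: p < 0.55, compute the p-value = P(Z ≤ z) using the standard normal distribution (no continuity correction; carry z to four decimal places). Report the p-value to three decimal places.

p-value = 0.999

With x = 198 successes in n = 309, p̂ = 0.64078.
SE₀ = √(0.55·0.45/309) = 0.028301.
Test statistic (full precision, shown to 4 dp): z = (198/309 − 0.55)/SE₀ ≈ 3.2075.
From the standard normal, P(Z ≤ z) = 0.999.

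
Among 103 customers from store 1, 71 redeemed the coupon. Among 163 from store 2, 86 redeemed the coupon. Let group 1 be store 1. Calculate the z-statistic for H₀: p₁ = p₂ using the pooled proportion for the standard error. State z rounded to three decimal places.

p̂₁ = 71/103 = 0.68932, p̂₂ = 86/163 = 0.52761.
Pooling: p̂ = 157/266 = 0.59023.
SE = √[p̂(1−p̂)(1/n₁+1/n₂)] = √[0.59023·0.40977·(1/103+1/163)] ≈ 0.061903.
z = (p̂₁ − p̂₂)/SE = (0.68932 − 0.52761)/0.061903 = 0.16171/0.061903 = 2.612.

z = 2.612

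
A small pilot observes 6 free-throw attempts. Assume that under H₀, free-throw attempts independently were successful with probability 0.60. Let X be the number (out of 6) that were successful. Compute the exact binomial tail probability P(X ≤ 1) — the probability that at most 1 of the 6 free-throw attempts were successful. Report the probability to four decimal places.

P = 0.0410

X is binomial with n = 6 and p = 0.60.
P(X ≤ 1) = C(6,0)·0.60^0·0.40^6 + C(6,1)·0.60^1·0.40^5.
= 0.004096 + 0.036864 = 0.0410.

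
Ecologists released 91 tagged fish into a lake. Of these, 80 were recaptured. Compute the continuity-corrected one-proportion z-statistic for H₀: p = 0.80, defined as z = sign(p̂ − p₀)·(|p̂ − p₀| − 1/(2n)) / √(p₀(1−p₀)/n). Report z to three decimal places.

z = 1.756

Sample proportion p̂ = 80/91 = 0.87912. p̂ − p₀ = 0.079121.
1/(2n) = 0.005495.
Corrected numerator: |0.079121| − 0.005495 = 0.073626.
Null standard error: √(0.80·0.20/91) = √0.001758242 = 0.041931.
z = +0.073626/0.041931 = 1.756.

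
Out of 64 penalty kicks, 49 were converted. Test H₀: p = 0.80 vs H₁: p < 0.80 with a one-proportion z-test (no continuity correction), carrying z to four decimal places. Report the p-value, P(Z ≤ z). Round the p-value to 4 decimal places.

p-value = 0.2459

With x = 49 successes in n = 64, p̂ = 0.76562.
Under H₀, SE = √(p₀(1−p₀)/n) = √(0.80·0.20/64) = √0.002500000 = 0.050000.
Test statistic (full precision, shown to 4 dp): z = (49/64 − 0.80)/SE₀ ≈ -0.6875.
p-value = P(Z ≤ z) with z = -0.6875 → 0.2459.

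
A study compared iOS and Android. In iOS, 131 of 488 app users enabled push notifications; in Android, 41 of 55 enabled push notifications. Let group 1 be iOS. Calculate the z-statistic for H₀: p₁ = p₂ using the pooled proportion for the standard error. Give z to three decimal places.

Sample proportions: p̂₁ = 131/488 = 0.26844 and p̂₂ = 41/55 = 0.74545.
Pooled p̂ = (131+41)/(488+55) = 172/543 = 0.31676.
Pooled SE = √[0.2164226·0.02023100] ≈ 0.066170.
z = -0.47701/0.066170 = -7.209.

z = -7.209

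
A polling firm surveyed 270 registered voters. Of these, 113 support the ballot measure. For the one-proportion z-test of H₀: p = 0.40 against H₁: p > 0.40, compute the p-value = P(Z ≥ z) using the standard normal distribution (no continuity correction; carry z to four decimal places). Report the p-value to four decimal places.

p-value = 0.2673

With x = 113 successes in n = 270, p̂ = 0.41852.
SE₀ = √(0.40·0.60/270) = 0.029814.
Test statistic (full precision, shown to 4 dp): z = (113/270 − 0.40)/SE₀ ≈ 0.6211.
p-value = P(Z ≥ z) with z = 0.6211 → 0.2673.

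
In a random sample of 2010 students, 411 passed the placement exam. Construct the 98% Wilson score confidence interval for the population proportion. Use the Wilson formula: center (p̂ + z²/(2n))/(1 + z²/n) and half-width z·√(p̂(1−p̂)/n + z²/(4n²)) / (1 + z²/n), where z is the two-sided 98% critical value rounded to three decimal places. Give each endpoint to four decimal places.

Here p̂ = 411/2010 = 0.20448 and z = 2.326 (z² = 5.410276).
Denominator 1 + z²/n = 1 + 5.410276/2010 = 1.002692.
Adjusted center: (0.20448 + z²/(2n))/1.002692 = 0.20527.
Radicand: p̂(1−p̂)/n + z²/(4n²) = 0.000080929 + 0.000000335 = 0.000081264.
Half-width = z·√(radicand)/denom = 2.326·0.009015/1.002692 = 0.02091.
Interval: 0.20527 ± 0.02091 → (0.1844, 0.2262).

(0.1844, 0.2262)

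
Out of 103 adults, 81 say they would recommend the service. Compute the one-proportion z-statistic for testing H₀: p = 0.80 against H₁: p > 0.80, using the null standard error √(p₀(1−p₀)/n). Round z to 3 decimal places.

z = -0.345

Sample proportion p̂ = 81/103 = 0.78641.
SE₀ = √(0.80·0.20/103) = 0.039413.
z = (p̂ − p₀)/SE = (0.78641 − 0.80)/0.039413 = -0.345.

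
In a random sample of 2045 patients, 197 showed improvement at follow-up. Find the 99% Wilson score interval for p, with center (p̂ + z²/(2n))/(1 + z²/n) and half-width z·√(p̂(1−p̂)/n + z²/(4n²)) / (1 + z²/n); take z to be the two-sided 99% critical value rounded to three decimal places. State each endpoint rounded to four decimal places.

(0.0808, 0.1145)

p̂ = 197/2045 = 0.09633; z = 2.576, so z² = 6.635776.
Denominator 1 + z²/n = 1 + 6.635776/2045 = 1.003245.
Center = (0.09633 + 0.001622)/1.003245 = 0.09764.
Radicand: p̂(1−p̂)/n + z²/(4n²) = 0.000042568 + 0.000000397 = 0.000042965.
Half-width = z·√(radicand)/denom = 2.576·0.006555/1.003245 = 0.01683.
So the interval runs from 0.0808 to 0.1145.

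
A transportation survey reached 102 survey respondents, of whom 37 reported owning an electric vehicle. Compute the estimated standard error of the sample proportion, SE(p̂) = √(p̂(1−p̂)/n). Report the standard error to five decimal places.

With x = 37 successes in n = 102, p̂ = 0.36275.
p̂(1−p̂) = 0.231162.
Dividing by n and taking the root: √0.002266294 = 0.04761.

SE = 0.04761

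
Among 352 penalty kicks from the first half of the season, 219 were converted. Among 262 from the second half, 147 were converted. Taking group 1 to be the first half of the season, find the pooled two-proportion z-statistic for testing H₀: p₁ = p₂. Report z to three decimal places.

p̂₁ = 219/352 = 0.62216, p̂₂ = 147/262 = 0.56107.
Pooling: p̂ = 366/614 = 0.59609.
Pooled SE = √[0.2407665·0.00665770] ≈ 0.040037.
z = 0.06109/0.040037 = 1.526.

z = 1.526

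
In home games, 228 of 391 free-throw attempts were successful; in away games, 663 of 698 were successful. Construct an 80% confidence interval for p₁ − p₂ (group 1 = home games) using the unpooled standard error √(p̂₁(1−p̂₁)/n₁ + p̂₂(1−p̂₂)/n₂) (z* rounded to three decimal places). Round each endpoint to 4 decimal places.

(-0.4004, -0.3331)

p̂₁ = 228/391 = 0.58312, p̂₂ = 663/698 = 0.94986; p̂₁ − p̂₂ = -0.36674.
Unpooled SE = √(p̂₁(1−p̂₁)/n₁ + p̂₂(1−p̂₂)/n₂) = √(0.000621716 + 0.000068236) = 0.026267.
The 80% critical value is z* = 1.282. Margin = 1.282·0.026267 = 0.03367.
So the interval runs from -0.4004 to -0.3331.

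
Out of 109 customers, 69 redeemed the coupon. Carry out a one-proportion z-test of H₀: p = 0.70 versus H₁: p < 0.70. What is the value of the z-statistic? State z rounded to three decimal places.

z = -1.526

p̂ = 69/109 = 0.63303.
Under H₀, SE = √(p₀(1−p₀)/n) = √(0.70·0.30/109) = √0.001926606 = 0.043893.
z = (0.63303 − 0.70)/0.043893 = -0.06697/0.043893 = -1.526.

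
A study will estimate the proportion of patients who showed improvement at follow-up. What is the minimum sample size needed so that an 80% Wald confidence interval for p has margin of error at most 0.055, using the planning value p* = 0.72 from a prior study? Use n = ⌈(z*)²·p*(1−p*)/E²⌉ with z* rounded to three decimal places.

n = 110

For 80% confidence, z* = 1.282.
p*(1−p*) = 0.72·0.28 = 0.2016.
(z*)²·p*(1−p*)/E² = 1.643524·0.2016/0.003025 = 109.532.
Rounding up, n = 110.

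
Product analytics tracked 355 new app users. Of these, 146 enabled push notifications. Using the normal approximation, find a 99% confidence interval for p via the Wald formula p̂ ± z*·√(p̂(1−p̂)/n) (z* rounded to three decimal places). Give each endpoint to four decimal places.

(0.3440, 0.4785)

The sample proportion is 146/355 = 0.41127.
SE = √(p̂(1−p̂)/n) = √(0.242127/355) = 0.026116.
z* = 2.576 at the 99% level.
Margin = 2.576·0.026116 = 0.06727.
Interval: 0.41127 ± 0.06727 → (0.3440, 0.4785).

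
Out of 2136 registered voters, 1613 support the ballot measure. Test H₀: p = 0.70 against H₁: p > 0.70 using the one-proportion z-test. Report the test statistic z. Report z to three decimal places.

z = 5.562

With x = 1613 successes in n = 2136, p̂ = 0.75515.
Under H₀, SE = √(p₀(1−p₀)/n) = √(0.70·0.30/2136) = √0.000098315 = 0.009915.
z = (0.75515 − 0.70)/0.009915 = 0.05515/0.009915 = 5.562.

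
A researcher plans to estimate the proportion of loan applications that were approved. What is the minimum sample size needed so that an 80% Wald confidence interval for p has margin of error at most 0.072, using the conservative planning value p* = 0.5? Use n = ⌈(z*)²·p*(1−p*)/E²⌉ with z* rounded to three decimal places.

z* = 1.282 at the 80% level.
p*(1−p*) = 0.2500.
(z*)²·p*(1−p*)/E² = 1.643524·0.2500/0.005184 = 79.259.
Rounding up, n = 80.

n = 80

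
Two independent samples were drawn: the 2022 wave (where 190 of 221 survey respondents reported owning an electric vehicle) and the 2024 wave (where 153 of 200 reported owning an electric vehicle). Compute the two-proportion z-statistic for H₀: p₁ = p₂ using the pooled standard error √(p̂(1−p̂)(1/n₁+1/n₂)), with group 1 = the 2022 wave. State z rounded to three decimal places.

p̂₁ = 190/221 = 0.85973, p̂₂ = 153/200 = 0.76500.
Pooled p̂ = (190+153)/(221+200) = 343/421 = 0.81473.
SE = √[p̂(1−p̂)(1/n₁+1/n₂)] = √[0.81473·0.18527·(1/221+1/200)] ≈ 0.037918.
z = 0.09473/0.037918 = 2.498.

z = 2.498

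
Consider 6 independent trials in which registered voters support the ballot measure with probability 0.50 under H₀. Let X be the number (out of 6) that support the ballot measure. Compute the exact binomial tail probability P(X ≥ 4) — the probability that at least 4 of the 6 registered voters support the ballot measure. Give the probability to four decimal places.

X ~ Binomial(n=6, p=0.50).
P(X ≥ 4) = C(6,4)·0.50^4·0.50^2 + C(6,5)·0.50^5·0.50^1 + C(6,6)·0.50^6·0.50^0.
= 0.234375 + 0.093750 + 0.015625 = 0.3438.

P = 0.3438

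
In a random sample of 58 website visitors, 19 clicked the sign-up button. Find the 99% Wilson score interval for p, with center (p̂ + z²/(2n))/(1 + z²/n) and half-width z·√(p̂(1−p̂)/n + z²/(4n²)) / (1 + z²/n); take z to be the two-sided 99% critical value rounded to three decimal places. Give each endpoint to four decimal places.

p̂ = 19/58 = 0.32759; z = 2.576, so z² = 6.635776.
1 + z²/n = 1.114410.
Adjusted center: (0.32759 + z²/(2n))/1.114410 = 0.34529.
Radicand: p̂(1−p̂)/n + z²/(4n²) = 0.003797819 + 0.000493146 = 0.004290965.
Half-width = 2.576·√0.004290965/1.114410 = 0.15142.
CI: 0.34529 ± 0.15142 = (0.1939, 0.4967).

(0.1939, 0.4967)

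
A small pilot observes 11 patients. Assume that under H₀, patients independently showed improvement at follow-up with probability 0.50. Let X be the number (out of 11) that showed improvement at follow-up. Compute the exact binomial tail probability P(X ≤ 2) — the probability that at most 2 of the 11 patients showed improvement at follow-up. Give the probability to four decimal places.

P = 0.0327

X is binomial with n = 11 and p = 0.50.
P(X ≤ 2) = C(11,0)·0.50^0·0.50^11 + C(11,1)·0.50^1·0.50^10 + C(11,2)·0.50^2·0.50^9.
= 0.000488 + 0.005371 + 0.026855 = 0.0327.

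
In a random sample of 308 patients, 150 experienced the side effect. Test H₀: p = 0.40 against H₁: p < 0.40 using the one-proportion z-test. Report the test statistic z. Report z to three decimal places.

With x = 150 successes in n = 308, p̂ = 0.48701.
SE₀ = √(0.40·0.60/308) = 0.027915.
z = (0.48701 − 0.40)/0.027915 = 0.08701/0.027915 = 3.117.

z = 3.117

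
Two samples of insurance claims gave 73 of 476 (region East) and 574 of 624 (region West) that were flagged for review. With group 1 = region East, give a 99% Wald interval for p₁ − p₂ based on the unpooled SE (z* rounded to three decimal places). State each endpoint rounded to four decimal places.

(-0.8174, -0.7156)

p̂₁ = 73/476 = 0.15336, p̂₂ = 574/624 = 0.91987; p̂₁ − p̂₂ = -0.76651.
SE = √(0.000272777 + 0.000118121) = √0.000390898 = 0.019771.
z* = 2.576 at the 99% level. Margin of error = 0.05093.
So the interval runs from -0.8174 to -0.7156.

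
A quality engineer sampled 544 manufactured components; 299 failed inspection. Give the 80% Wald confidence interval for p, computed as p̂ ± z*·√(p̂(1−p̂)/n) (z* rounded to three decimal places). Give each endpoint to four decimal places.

(0.5223, 0.5770)

p̂ = 299/544 = 0.54963.
Standard error of p̂: √(0.247537/544) = √0.000455031 = 0.021331.
z* = 1.282 at the 80% level.
Margin = 1.282·0.021331 = 0.02735.
CI: 0.54963 ± 0.02735 = (0.5223, 0.5770).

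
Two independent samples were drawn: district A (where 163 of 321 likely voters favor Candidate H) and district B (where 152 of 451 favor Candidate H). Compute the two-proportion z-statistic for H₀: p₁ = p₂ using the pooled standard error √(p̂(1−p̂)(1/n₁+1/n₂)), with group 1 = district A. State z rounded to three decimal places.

p̂₁ = 163/321 = 0.50779, p̂₂ = 152/451 = 0.33703.
Pooling: p̂ = 315/772 = 0.40803.
SE = √[p̂(1−p̂)(1/n₁+1/n₂)] = √[0.40803·0.59197·(1/321+1/451)] ≈ 0.035889.
z = (p̂₁ − p̂₂)/SE = (0.50779 − 0.33703)/0.035889 = 0.17076/0.035889 = 4.758.

z = 4.758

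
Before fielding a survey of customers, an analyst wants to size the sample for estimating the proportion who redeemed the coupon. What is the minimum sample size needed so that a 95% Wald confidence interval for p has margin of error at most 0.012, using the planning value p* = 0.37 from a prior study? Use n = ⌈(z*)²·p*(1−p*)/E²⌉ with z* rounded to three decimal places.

z* = 1.960 at the 95% level.
p*(1−p*) = 0.37·0.63 = 0.2331.
Required n before rounding: 3.841600 × 0.2331 / 0.012² = 6218.590.
⌈6218.590⌉ = 6219.

n = 6219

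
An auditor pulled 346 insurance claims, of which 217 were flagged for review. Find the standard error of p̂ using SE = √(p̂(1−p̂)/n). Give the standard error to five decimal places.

p̂ = 217/346 = 0.62717.
p̂(1−p̂) = 0.233828.
Dividing by n and taking the root: √0.000675803 = 0.02600.

SE = 0.02600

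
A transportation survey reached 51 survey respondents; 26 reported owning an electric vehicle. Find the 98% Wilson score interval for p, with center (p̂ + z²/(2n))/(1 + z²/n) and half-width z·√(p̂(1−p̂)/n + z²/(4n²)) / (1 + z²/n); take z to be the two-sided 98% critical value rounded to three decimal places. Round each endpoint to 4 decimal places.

(0.3540, 0.6637)

Here p̂ = 26/51 = 0.50980 and z = 2.326 (z² = 5.410276).
1 + z²/n = 1.106084.
Adjusted center: (0.50980 + z²/(2n))/1.106084 = 0.50886.
Radicand: p̂(1−p̂)/n + z²/(4n²) = 0.004900076 + 0.000520019 = 0.005420095.
Half-width = 2.326·√0.005420095/1.106084 = 0.15482.
Interval: 0.50886 ± 0.15482 → (0.3540, 0.6637).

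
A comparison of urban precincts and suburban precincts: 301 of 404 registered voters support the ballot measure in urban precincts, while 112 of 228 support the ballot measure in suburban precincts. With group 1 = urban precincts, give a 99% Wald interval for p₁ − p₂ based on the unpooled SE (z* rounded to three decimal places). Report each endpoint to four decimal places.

p̂₁ = 301/404 = 0.74505, p̂₂ = 112/228 = 0.49123; p̂₁ − p̂₂ = 0.25382.
SE = √(0.000470175 + 0.001096154) = √0.001566329 = 0.039577.
z* = 2.576 at the 99% level. Margin of error = 0.10195.
Interval: 0.25382 ± 0.10195 → (0.1519, 0.3558).

(0.1519, 0.3558)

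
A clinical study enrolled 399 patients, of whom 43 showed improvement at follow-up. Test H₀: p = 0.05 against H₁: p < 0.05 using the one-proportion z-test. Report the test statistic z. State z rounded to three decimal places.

z = 5.295

The sample proportion is 43/399 = 0.10777.
Under H₀, SE = √(p₀(1−p₀)/n) = √(0.05·0.95/399) = √0.000119048 = 0.010911.
z = (p̂ − p₀)/SE = (0.10777 − 0.05)/0.010911 = 5.295.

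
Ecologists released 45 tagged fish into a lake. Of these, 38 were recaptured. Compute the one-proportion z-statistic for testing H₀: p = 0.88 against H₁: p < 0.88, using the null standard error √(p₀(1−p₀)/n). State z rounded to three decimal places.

z = -0.734

Sample proportion p̂ = 38/45 = 0.84444.
Under H₀, SE = √(p₀(1−p₀)/n) = √(0.88·0.12/45) = √0.002346667 = 0.048442.
z = (p̂ − p₀)/SE = (0.84444 − 0.88)/0.048442 = -0.734.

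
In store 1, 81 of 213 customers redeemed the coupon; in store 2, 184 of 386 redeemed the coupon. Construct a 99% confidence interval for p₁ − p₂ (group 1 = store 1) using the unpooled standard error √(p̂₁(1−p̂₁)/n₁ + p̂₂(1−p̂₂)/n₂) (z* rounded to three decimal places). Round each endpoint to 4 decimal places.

p̂₁ = 0.38028, p̂₂ = 0.47668, so the observed difference is -0.09640.
SE = √(0.001106420 + 0.000646260) = √0.001752680 = 0.041865.
The 99% critical value is z* = 2.576. Margin of error = 0.10784.
CI: -0.09640 ± 0.10784 = (-0.2042, 0.0114).

(-0.2042, 0.0114)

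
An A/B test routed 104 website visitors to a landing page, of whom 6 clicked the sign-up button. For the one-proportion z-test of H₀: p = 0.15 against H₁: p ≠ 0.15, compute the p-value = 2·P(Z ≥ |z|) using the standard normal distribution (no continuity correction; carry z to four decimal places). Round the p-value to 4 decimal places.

p̂ = 6/104 = 0.05769.
SE₀ = √(0.15·0.85/104) = 0.035014.
Test statistic (full precision, shown to 4 dp): z = (6/104 − 0.15)/SE₀ ≈ -2.6363.
p-value = 2·P(Z ≥ |z|) with z = -2.6363 → 0.0084.

p-value = 0.0084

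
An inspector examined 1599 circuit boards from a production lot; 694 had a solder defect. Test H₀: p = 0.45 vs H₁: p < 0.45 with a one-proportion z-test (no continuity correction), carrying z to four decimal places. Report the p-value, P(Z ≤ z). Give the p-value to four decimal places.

p-value = 0.0995

With x = 694 successes in n = 1599, p̂ = 0.43402.
Null standard error: √(0.45·0.55/1599) = √0.000154784 = 0.012441.
z = (p̂ − p₀)/SE = (694/1599 − 0.45)/0.012441 ≈ -1.2843.
p-value = P(Z ≤ z) with z = -1.2843 → 0.0995.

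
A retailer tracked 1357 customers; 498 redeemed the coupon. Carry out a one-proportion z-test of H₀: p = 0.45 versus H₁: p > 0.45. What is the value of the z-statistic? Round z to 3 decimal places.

z = -6.147

With x = 498 successes in n = 1357, p̂ = 0.36699.
Null standard error: √(0.45·0.55/1357) = √0.000182388 = 0.013505.
Test statistic: z = -0.08301/0.013505 = -6.147.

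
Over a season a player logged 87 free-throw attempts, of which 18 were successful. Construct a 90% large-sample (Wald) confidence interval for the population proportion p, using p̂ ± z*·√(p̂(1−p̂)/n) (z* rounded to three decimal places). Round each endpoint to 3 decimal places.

(0.135, 0.278)

The sample proportion is 18/87 = 0.20690.
Standard error of p̂: √(0.164090/87) = √0.001886096 = 0.043429.
For 90% confidence, z* = 1.645.
Margin of error: 1.645 × 0.043429 = 0.07144.
CI: 0.20690 ± 0.07144 = (0.135, 0.278).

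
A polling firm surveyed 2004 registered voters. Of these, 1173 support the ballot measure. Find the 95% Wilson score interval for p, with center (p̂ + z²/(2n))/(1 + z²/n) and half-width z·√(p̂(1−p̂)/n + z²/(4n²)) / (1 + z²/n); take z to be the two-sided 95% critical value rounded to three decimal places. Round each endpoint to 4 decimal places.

Here p̂ = 1173/2004 = 0.58533 and z = 1.960 (z² = 3.841600).
Denominator 1 + z²/n = 1 + 3.841600/2004 = 1.001917.
Adjusted center: (0.58533 + z²/(2n))/1.001917 = 0.58517.
Radicand: p̂(1−p̂)/n + z²/(4n²) = 0.000121117 + 0.000000239 = 0.000121356.
Half-width = 1.960·√0.000121356/1.001917 = 0.02155.
So the interval runs from 0.5636 to 0.6067.

(0.5636, 0.6067)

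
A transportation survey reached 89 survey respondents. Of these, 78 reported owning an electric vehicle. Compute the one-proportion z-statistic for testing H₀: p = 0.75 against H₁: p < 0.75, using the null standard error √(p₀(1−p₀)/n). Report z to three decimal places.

z = 2.754

Sample proportion p̂ = 78/89 = 0.87640.
SE₀ = √(0.75·0.25/89) = 0.045899.
z = (p̂ − p₀)/SE = (0.87640 − 0.75)/0.045899 = 2.754.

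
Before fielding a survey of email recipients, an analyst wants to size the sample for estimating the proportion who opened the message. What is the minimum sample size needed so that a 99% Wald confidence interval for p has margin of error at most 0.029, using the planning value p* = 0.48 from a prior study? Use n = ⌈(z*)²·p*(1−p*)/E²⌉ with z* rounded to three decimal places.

The 99% critical value is z* = 2.576.
p*(1−p*) = 0.48·0.52 = 0.2496.
Required n before rounding: 6.635776 × 0.2496 / 0.029² = 1969.429.
⌈1969.429⌉ = 1970.

n = 1970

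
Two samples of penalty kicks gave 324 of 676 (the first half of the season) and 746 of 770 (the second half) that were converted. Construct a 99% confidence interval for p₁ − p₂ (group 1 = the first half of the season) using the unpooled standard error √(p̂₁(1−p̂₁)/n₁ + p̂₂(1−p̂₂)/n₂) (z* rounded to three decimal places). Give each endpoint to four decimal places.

(-0.5416, -0.4375)

p̂₁ = 0.47929, p̂₂ = 0.96883, so the observed difference is -0.48954.
SE = √(0.000369188 + 0.000039217) = √0.000408405 = 0.020209.
The 99% critical value is z* = 2.576. Margin of error = 0.05206.
CI: -0.48954 ± 0.05206 = (-0.5416, -0.4375).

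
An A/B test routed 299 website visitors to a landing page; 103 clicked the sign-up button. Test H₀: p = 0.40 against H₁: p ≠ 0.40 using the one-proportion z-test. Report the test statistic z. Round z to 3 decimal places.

z = -1.960

Sample proportion p̂ = 103/299 = 0.34448.
Under H₀, SE = √(p₀(1−p₀)/n) = √(0.40·0.60/299) = √0.000802676 = 0.028332.
z = (p̂ − p₀)/SE = (0.34448 − 0.40)/0.028332 = -1.960.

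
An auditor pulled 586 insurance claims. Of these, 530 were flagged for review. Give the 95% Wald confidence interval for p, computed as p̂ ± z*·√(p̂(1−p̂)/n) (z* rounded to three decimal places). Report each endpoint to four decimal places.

(0.8806, 0.9282)

With x = 530 successes in n = 586, p̂ = 0.90444.
Standard error of p̂: √(0.086431/586) = √0.000147493 = 0.012145.
The 95% critical value is z* = 1.960.
Margin of error: 1.960 × 0.012145 = 0.02380.
CI: 0.90444 ± 0.02380 = (0.8806, 0.9282).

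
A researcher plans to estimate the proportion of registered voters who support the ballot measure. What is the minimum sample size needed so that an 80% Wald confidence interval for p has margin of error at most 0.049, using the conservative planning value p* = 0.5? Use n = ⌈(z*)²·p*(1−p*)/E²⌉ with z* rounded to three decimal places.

n = 172

The 80% critical value is z* = 1.282.
p*(1−p*) = 0.2500.
(z*)²·p*(1−p*)/E² = 1.643524·0.2500/0.002401 = 171.129.
Rounding up, n = 172.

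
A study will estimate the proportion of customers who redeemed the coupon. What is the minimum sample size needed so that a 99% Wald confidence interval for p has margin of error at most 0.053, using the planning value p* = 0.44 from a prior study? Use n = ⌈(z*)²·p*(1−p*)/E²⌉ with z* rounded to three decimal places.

n = 583

For 99% confidence, z* = 2.576.
p*(1−p*) = 0.44·0.56 = 0.2464.
Required n before rounding: 6.635776 × 0.2464 / 0.053² = 582.077.
⌈582.077⌉ = 583.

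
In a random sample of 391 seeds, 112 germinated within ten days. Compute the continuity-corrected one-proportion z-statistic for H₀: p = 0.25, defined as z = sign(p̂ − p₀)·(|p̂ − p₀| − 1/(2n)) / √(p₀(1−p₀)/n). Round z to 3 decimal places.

z = 1.606

The sample proportion is 112/391 = 0.28645. p̂ − p₀ = 0.036445.
Continuity correction 1/(2n) = 1/782 = 0.001279.
Corrected numerator: |0.036445| − 0.001279 = 0.035166.
SE₀ = √(0.25·0.75/391) = 0.021898.
z = (+)0.035166/0.021898 = 1.606.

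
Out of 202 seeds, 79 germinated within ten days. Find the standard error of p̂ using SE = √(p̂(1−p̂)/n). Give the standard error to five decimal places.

With x = 79 successes in n = 202, p̂ = 0.39109.
p̂(1−p̂) = 0.39109·0.60891 = 0.238139.
SE = √(0.238139/202) = √0.001178906 = 0.03434.

SE = 0.03434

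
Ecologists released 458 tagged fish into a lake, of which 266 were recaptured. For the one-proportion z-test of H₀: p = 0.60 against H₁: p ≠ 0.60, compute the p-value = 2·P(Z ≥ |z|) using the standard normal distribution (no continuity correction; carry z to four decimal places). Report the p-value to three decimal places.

The sample proportion is 266/458 = 0.58079.
SE₀ = √(0.60·0.40/458) = 0.022891.
z = (p̂ − p₀)/SE = (266/458 − 0.60)/0.022891 ≈ -0.8394.
From the standard normal, 2·P(Z ≥ |z|) = 0.401.

p-value = 0.401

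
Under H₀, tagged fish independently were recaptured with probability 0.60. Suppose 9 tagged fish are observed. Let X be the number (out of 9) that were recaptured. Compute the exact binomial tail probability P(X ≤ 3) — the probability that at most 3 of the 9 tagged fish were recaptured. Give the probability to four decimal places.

P = 0.0994

X ~ Binomial(n=9, p=0.60).
P(X ≤ 3) = C(9,0)·0.60^0·0.40^9 + C(9,1)·0.60^1·0.40^8 + C(9,2)·0.60^2·0.40^7 + C(9,3)·0.60^3·0.40^6.
= 0.000262 + 0.003539 + 0.021234 + 0.074318 = 0.0994.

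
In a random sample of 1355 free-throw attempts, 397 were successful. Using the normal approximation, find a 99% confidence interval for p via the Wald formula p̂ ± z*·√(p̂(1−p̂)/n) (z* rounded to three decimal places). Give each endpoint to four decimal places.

Sample proportion p̂ = 397/1355 = 0.29299.
SE(p̂) = √(0.29299·0.70701/1355) = 0.012364.
For 99% confidence, z* = 2.576.
Margin of error: 2.576 × 0.012364 = 0.03185.
So the interval runs from 0.2611 to 0.3248.

(0.2611, 0.3248)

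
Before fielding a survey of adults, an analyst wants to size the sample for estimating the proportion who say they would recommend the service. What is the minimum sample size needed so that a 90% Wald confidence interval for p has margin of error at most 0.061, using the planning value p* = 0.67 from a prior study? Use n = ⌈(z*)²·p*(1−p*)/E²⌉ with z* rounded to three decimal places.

For 90% confidence, z* = 1.645.
p*(1−p*) = 0.2211.
Required n before rounding: 2.706025 × 0.2211 / 0.061² = 160.791.
⌈160.791⌉ = 161.

n = 161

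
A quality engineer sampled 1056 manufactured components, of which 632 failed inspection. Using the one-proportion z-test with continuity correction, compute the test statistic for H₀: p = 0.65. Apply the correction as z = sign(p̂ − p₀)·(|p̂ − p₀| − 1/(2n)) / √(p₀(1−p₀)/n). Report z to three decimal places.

z = -3.477

p̂ = 632/1056 = 0.59848. p̂ − p₀ = -0.051515.
Continuity correction 1/(2n) = 1/2112 = 0.000473.
Corrected numerator: |-0.051515| − 0.000473 = 0.051042.
Under H₀, SE = √(p₀(1−p₀)/n) = √(0.65·0.35/1056) = √0.000215436 = 0.014678.
z = −0.051042/0.014678 = -3.477.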